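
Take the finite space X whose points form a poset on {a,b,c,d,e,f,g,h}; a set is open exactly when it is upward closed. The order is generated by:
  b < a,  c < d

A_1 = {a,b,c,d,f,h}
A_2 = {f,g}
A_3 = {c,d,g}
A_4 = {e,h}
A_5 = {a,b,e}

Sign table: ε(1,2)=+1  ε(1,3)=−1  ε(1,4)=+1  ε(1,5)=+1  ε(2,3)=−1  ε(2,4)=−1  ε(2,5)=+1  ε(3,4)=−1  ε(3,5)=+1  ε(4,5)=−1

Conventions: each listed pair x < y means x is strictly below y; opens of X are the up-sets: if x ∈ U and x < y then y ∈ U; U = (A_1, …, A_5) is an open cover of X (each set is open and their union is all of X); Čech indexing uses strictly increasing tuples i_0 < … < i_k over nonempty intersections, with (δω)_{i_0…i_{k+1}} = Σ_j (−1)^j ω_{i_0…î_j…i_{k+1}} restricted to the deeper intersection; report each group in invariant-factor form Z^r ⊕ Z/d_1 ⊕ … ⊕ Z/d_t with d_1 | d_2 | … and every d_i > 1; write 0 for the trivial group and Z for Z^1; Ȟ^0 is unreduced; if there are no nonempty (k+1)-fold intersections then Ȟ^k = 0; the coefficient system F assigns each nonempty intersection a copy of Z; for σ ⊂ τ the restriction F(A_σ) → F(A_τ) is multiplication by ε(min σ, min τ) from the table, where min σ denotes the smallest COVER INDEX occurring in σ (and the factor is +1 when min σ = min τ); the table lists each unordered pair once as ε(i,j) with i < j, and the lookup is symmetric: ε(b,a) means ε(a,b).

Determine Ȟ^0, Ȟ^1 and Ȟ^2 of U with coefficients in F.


nonempty overlaps:
  A12={f} A13={c,d} A14={h} A15={a,b} A23={g} A45={e}
C dims 5,6; δ0: rk 5, SNF 1^4·2
degree 0: 5−5−0 = 0 → Ȟ^0 ≅ 0
degree 1: 6−0−5 = 1 plus torsion [2] → Ȟ^1 ≅ Z ⊕ Z/2
degree 2: 0−0−0 = 0 → Ȟ^2 ≅ 0

Ȟ^0(U;F) ≅ 0, Ȟ^1(U;F) ≅ Z ⊕ Z/2 and Ȟ^2(U;F) ≅ 0


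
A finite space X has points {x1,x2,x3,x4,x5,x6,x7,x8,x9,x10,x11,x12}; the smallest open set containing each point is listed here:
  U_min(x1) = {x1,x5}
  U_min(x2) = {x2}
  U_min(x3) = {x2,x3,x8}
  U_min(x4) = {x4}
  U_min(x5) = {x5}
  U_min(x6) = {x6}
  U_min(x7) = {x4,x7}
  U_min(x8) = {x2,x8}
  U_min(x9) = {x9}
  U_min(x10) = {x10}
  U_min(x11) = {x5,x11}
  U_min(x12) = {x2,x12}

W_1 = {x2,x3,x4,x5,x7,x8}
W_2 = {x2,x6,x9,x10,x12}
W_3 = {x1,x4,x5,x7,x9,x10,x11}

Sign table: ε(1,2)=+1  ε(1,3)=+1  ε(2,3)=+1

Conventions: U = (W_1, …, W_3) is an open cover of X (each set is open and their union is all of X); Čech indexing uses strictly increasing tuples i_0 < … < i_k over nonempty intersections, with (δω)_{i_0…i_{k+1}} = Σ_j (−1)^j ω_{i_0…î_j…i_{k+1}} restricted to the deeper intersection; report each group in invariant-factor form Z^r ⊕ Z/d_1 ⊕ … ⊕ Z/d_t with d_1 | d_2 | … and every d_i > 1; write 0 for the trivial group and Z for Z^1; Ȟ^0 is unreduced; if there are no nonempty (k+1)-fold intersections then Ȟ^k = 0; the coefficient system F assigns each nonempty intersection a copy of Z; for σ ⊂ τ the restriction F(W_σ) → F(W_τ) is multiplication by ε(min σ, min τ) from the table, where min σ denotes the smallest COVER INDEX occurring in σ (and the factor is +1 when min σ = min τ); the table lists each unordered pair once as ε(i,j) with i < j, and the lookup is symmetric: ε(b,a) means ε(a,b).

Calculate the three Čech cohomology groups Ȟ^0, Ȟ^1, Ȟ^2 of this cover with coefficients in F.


intersection data:
  W12={x2} W13={x4,x5,x7} W23={x9,x10}
C dims 3,3; δ0: rk 2, SNF 1^2
Ȟ^0 = (3 − 2) − 0 = 1, so Ȟ^0 ≅ Z
Ȟ^1 = (3 − 0) − 2 = 1, so Ȟ^1 ≅ Z
Ȟ^2 = (0 − 0) − 0 = 0, so Ȟ^2 ≅ 0

Ȟ^0 = Z,  Ȟ^1 = Z,  Ȟ^2 = 0


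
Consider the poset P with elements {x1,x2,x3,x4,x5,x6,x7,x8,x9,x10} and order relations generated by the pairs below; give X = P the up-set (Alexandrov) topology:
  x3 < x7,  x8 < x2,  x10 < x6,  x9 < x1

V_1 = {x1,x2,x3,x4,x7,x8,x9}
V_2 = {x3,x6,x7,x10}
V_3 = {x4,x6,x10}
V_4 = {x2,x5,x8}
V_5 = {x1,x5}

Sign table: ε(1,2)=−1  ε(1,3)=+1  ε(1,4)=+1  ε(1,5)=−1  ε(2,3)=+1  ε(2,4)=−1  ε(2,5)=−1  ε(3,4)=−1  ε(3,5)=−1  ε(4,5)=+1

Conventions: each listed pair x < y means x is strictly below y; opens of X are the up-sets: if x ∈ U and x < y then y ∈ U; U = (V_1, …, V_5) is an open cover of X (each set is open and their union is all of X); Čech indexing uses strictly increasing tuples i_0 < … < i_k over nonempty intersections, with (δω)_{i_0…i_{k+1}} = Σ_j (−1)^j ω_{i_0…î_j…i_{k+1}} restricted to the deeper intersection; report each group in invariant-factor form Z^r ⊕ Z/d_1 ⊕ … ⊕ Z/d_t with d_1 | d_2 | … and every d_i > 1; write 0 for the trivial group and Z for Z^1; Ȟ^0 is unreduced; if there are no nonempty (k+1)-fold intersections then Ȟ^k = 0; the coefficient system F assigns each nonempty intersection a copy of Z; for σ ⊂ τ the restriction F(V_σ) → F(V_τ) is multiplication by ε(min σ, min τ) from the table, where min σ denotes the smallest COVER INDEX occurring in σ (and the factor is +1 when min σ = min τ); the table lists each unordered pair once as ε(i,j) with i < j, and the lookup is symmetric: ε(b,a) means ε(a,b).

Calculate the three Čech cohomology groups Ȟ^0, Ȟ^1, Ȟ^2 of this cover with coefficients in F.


intersection data:
  V12={x3,x7} V13={x4} V14={x2,x8} V15={x1} V23={x6,x10} V45={x5}
C dims 5,6; δ0: rk 5, SNF 1^4·2
Ȟ^0 = (5 − 5) − 0 = 0, so Ȟ^0 ≅ 0
Ȟ^1 = (6 − 0) − 5 = 1 plus torsion [2], so Ȟ^1 ≅ Z ⊕ Z/2
Ȟ^2 = (0 − 0) − 0 = 0, so Ȟ^2 ≅ 0

Ȟ^0(U;F) ≅ 0, Ȟ^1(U;F) ≅ Z ⊕ Z/2 and Ȟ^2(U;F) ≅ 0


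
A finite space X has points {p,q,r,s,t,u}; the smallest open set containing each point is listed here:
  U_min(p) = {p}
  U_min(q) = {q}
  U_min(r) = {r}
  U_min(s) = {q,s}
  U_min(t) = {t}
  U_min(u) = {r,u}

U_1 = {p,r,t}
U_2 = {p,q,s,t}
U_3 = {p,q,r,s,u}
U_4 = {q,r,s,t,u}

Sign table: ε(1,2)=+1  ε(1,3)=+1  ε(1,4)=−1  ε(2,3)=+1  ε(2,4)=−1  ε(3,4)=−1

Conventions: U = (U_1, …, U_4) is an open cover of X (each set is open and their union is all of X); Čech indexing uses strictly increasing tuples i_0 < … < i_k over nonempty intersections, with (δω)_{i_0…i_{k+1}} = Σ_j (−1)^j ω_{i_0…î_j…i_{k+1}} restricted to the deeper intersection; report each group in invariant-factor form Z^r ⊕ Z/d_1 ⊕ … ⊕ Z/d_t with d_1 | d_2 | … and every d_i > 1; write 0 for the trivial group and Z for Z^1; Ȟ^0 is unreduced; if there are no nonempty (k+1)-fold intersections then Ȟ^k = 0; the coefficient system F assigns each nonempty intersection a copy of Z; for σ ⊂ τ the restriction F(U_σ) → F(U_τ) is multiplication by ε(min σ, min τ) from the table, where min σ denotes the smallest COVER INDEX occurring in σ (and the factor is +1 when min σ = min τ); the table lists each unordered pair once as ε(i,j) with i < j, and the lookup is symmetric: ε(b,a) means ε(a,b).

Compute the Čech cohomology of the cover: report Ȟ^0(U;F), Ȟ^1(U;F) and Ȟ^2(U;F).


Ȟ^0(U;F) ≅ Z,  Ȟ^1(U;F) ≅ 0,  Ȟ^2(U;F) ≅ Z

nerve simplices:
  U12={p,t} U13={p,r} U14={r,t} U23={p,q,s} U24={q,s,t} U34={q,r,s,u}
  U123={p} U124={t} U134={r} U234={q,s}
C dims 4,6,4; δ0: rk 3, SNF 1^3; δ1: rk 3, SNF 1^3
degree 0: 4−3−0 = 1 → Ȟ^0 ≅ Z
degree 1: 6−3−3 = 0 → Ȟ^1 ≅ 0
degree 2: 4−0−3 = 1 → Ȟ^2 ≅ Z


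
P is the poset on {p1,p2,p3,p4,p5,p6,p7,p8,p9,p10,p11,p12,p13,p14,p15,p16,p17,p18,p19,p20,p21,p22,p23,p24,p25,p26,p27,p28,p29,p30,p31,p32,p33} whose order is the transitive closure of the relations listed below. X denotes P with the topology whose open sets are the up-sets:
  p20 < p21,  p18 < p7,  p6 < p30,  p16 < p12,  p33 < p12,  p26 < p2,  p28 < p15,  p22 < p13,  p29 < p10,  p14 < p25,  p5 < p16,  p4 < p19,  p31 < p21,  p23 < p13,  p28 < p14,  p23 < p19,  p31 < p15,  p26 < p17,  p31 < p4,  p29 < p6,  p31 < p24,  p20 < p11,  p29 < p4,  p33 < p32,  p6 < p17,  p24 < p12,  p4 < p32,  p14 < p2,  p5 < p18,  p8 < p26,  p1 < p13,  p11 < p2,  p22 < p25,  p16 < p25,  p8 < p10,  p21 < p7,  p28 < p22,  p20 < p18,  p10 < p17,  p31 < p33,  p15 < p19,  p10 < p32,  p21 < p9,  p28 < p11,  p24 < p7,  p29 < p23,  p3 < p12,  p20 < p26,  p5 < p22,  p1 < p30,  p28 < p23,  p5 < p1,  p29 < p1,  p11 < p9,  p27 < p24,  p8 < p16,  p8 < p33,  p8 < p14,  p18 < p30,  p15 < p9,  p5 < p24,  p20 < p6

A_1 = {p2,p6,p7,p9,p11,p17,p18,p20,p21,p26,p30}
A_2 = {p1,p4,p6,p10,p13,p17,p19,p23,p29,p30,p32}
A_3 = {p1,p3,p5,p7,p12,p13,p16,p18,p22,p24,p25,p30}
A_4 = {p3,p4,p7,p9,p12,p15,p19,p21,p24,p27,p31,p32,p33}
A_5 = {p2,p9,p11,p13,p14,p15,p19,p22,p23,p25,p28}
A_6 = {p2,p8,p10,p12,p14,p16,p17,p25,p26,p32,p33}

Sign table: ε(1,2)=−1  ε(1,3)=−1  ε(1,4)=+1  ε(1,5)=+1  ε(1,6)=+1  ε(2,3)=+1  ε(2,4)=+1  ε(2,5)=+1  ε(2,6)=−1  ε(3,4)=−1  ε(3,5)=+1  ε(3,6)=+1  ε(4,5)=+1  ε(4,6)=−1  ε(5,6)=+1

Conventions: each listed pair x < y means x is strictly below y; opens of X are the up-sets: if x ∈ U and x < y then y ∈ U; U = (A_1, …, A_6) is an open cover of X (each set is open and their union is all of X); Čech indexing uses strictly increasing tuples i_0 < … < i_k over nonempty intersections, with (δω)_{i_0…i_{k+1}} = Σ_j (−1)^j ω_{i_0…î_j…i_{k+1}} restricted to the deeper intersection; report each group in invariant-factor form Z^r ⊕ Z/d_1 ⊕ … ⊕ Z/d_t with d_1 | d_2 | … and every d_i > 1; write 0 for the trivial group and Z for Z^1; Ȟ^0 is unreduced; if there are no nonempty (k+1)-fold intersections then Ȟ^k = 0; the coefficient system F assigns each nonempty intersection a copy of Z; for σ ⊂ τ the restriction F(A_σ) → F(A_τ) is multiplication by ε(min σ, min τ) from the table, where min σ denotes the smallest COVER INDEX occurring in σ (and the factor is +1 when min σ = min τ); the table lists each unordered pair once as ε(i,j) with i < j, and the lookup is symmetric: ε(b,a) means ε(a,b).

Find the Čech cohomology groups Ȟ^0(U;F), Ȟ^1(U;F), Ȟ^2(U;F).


Ȟ^0 ≅ 0, Ȟ^1 ≅ Z/2 and Ȟ^2 ≅ Z

nerve of the cover:
  A12={p6,p17,p30} A13={p7,p18,p30} A14={p7,p9,p21} A15={p2,p9,p11} A16={p2,p17,p26} A23={p1,p13,p30} A24={p4,p19,p32} A25={p13,p19,p23} A26={p10,p17,p32} A34={p3,p7,p12,p24} A35={p13,p22,p25} A36={p12,p16,p25} A45={p9,p15,p19} A46={p12,p32,p33} A56={p2,p14,p25}
  A123={p30} A126={p17} A134={p7} A145={p9} A156={p2} A235={p13} A245={p19} A246={p32} A346={p12} A356={p25}
C dims 6,15,10; δ0: rk 6, SNF 1^5·2; δ1: rk 9, SNF 1^9
Ȟ^0 = (6 − 6) − 0 = 0, so Ȟ^0 ≅ 0
Ȟ^1 = (15 − 9) − 6 = 0 plus torsion [2], so Ȟ^1 ≅ Z/2
Ȟ^2 = (10 − 0) − 9 = 1, so Ȟ^2 ≅ Z


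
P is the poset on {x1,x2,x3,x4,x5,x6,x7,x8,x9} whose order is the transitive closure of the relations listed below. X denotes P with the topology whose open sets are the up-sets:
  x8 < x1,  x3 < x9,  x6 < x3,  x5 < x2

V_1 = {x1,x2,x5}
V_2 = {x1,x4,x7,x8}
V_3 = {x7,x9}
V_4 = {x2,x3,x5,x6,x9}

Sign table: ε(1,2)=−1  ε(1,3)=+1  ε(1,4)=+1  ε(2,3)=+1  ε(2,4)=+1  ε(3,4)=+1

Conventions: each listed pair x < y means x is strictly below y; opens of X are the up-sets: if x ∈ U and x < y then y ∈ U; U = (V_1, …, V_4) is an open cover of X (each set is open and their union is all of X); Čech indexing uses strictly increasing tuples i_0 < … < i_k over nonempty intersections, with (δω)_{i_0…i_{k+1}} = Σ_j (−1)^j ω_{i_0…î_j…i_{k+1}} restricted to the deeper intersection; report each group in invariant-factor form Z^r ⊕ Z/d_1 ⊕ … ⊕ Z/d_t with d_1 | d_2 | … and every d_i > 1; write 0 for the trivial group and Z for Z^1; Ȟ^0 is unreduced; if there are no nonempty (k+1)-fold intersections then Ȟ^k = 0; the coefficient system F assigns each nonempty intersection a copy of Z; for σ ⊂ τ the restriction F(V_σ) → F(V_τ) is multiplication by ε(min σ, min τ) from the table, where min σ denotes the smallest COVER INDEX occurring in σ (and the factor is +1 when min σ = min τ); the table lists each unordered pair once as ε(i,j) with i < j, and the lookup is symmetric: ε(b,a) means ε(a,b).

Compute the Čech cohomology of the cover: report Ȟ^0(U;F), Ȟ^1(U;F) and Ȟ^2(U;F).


Ȟ^0(U;F) ≅ 0, Ȟ^1(U;F) ≅ Z/2 and Ȟ^2(U;F) ≅ 0

nonempty intersections:
  V12={x1} V14={x2,x5} V23={x7} V34={x9}
C dims 4,4; δ0: rk 4, SNF 1^3·2
Ȟ^0: (4−4)−0=0 ⇒ 0
Ȟ^1: (4−0)−4=0 plus torsion [2] ⇒ Z/2
Ȟ^2: (0−0)−0=0 ⇒ 0


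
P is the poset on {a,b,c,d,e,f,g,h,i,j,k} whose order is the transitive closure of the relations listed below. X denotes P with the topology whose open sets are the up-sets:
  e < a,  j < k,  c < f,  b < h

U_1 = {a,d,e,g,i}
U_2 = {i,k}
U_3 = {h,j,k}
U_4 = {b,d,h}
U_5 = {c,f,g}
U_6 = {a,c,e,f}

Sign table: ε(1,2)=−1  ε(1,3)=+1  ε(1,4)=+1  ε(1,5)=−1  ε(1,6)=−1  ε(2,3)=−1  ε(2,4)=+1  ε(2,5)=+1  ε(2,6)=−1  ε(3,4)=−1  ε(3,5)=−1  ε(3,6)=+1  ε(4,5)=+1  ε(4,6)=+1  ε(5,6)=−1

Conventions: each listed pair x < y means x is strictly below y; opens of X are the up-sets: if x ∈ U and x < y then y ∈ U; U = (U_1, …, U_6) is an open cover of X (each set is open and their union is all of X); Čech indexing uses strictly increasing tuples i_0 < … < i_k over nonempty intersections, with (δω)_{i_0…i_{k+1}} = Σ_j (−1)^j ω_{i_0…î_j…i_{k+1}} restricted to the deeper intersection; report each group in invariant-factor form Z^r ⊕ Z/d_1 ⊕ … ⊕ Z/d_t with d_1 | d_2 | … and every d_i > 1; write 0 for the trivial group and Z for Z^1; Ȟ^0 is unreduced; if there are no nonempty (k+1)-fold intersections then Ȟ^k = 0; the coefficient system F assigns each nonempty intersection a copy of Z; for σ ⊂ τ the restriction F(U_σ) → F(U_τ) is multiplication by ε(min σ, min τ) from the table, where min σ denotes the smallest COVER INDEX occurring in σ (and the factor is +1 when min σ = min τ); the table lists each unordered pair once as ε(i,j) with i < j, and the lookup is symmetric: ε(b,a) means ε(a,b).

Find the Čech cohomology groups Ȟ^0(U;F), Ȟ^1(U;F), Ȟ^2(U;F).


nerve of the cover:
  U12={i} U14={d} U15={g} U16={a,e} U23={k} U34={h} U56={c,f}
C dims 6,7; δ0: rk 6, SNF 1^5·2
Ȟ^0 = (6 − 6) − 0 = 0, so Ȟ^0 ≅ 0
Ȟ^1 = (7 − 0) − 6 = 1 plus torsion [2], so Ȟ^1 ≅ Z ⊕ Z/2
Ȟ^2 = (0 − 0) − 0 = 0, so Ȟ^2 ≅ 0

Ȟ^0 ≅ 0, Ȟ^1 ≅ Z ⊕ Z/2, Ȟ^2 ≅ 0


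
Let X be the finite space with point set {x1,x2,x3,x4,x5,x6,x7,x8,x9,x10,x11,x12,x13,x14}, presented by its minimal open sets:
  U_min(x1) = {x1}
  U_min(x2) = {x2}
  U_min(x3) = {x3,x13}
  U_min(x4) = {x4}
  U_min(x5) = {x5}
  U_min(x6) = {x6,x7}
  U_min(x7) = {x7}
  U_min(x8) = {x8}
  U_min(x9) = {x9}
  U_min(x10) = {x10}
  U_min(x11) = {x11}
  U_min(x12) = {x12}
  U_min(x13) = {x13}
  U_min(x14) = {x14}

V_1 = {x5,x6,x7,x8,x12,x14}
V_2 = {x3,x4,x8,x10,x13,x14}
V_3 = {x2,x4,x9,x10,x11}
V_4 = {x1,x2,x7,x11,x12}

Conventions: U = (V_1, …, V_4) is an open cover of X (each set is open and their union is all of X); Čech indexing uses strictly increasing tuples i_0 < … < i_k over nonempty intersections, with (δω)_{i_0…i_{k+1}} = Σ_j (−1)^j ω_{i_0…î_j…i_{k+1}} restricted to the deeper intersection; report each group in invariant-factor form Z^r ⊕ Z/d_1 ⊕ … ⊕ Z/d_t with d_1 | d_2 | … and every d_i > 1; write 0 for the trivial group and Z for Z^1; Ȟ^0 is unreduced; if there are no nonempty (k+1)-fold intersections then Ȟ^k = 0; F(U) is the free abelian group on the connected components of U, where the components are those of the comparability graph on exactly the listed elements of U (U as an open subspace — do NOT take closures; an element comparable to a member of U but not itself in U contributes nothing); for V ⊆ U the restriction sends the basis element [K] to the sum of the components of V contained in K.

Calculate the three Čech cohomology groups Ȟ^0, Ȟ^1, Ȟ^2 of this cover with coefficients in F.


nerve of the cover:
  V12={x8,x14} V14={x7,x12} V23={x4,x10} V34={x2,x11}
components per intersection:
  V1: {x5} {x6,x7} {x8} {x12} {x14}
  V2: {x3,x13} {x4} {x8} {x10} {x14}
  V3: {x2} {x4} {x9} {x10} {x11}
  V4: {x1} {x2} {x7} {x11} {x12}
  V12: {x8} {x14}
  V14: {x7} {x12}
  V23: {x4} {x10}
  V34: {x2} {x11}
C dims 20,8; δ0: rk 8, SNF 1^8
Ȟ^0 = (20 − 8) − 0 = 12, so Ȟ^0 ≅ Z^12
Ȟ^1 = (8 − 0) − 8 = 0, so Ȟ^1 ≅ 0
Ȟ^2 = (0 − 0) − 0 = 0, so Ȟ^2 ≅ 0

Ȟ^0(U;F) ≅ Z^12; Ȟ^1(U;F) ≅ 0; Ȟ^2(U;F) ≅ 0


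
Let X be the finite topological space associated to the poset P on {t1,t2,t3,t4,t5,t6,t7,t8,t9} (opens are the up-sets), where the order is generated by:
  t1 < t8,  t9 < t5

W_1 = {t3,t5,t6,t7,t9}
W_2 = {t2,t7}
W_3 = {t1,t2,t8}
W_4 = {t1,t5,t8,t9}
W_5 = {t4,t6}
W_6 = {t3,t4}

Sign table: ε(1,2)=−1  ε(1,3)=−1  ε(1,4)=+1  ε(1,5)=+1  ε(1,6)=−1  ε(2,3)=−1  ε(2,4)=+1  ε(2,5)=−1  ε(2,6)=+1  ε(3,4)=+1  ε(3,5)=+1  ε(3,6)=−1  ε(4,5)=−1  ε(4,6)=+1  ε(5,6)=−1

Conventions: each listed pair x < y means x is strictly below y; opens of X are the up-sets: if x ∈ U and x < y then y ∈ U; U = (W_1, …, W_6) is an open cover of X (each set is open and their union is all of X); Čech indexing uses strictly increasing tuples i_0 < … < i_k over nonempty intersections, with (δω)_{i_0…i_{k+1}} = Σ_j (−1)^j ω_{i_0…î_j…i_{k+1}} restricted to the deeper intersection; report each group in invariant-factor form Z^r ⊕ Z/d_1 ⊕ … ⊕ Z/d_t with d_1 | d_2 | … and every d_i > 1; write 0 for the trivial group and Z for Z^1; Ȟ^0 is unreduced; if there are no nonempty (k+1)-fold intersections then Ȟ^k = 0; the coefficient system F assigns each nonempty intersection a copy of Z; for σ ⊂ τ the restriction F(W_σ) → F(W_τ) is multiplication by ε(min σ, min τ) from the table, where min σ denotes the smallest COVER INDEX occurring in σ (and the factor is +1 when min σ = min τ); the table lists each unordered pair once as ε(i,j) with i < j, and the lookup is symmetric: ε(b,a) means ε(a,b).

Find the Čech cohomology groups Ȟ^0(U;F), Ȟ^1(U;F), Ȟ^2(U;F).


Ȟ^0 ≅ Z; Ȟ^1 ≅ Z^2; Ȟ^2 ≅ 0

nerve simplices:
  W12={t7} W14={t5,t9} W15={t6} W16={t3} W23={t2} W34={t1,t8} W56={t4}
C dims 6,7; δ0: rk 5, SNF 1^5
degree 0: 6−5−0 = 1 → Ȟ^0 ≅ Z
degree 1: 7−0−5 = 2 → Ȟ^1 ≅ Z^2
degree 2: 0−0−0 = 0 → Ȟ^2 ≅ 0


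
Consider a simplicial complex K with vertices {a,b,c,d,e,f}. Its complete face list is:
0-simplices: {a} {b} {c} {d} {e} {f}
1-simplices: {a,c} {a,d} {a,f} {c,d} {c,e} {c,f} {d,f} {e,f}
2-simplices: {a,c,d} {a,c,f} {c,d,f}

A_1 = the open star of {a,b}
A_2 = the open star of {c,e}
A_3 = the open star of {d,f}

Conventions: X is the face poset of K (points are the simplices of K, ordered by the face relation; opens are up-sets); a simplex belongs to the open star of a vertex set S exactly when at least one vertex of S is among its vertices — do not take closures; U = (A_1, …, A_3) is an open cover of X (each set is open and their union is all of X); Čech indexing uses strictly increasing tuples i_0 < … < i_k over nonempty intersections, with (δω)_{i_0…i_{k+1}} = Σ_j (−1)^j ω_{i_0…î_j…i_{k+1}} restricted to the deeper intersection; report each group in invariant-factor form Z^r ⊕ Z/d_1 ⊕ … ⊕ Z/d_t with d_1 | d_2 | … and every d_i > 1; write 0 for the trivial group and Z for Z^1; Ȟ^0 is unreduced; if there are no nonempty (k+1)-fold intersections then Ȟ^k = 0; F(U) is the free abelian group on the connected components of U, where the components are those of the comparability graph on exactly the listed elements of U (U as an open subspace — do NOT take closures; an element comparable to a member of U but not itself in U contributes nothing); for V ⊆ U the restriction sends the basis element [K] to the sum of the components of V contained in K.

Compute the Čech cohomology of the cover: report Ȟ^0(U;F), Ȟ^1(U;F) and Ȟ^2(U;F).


Ȟ^0(U;F) ≅ Z^2,  Ȟ^1(U;F) ≅ Z,  Ȟ^2(U;F) ≅ 0

nerve of the cover:
  A1={{a},{b},{a,c},{a,d},{a,f},{a,c,d},{a,c,f}} A2={{c},{e},{a,c},{c,d},{c,e},{c,f},{e,f},{a,c,d},{a,c,f},{c,d,f}} A3={{d},{f},{a,d},{a,f},{c,d},{c,f},{d,f},{e,f},{a,c,d},{a,c,f},{c,d,f}}
  A12={{a,c},{a,c,d},{a,c,f}} A13={{a,d},{a,f},{a,c,d},{a,c,f}} A23={{c,d},{c,f},{e,f},{a,c,d},{a,c,f},{c,d,f}}
  A123={{a,c,d},{a,c,f}}
components per intersection:
  A1: {{a},{a,c},{a,d},{a,f},{a,c,d},{a,c,f}} {{b}}
  A2: {{c},{e},{a,c},{c,d},{c,e},{c,f},{e,f},{a,c,d},{a,c,f},{c,d,f}}
  A3: {{d},{f},{a,d},{a,f},{c,d},{c,f},{d,f},{e,f},{a,c,d},{a,c,f},{c,d,f}}
  A12: {{a,c},{a,c,d},{a,c,f}}
  A13: {{a,d},{a,c,d}} {{a,f},{a,c,f}}
  A23: {{c,d},{c,f},{a,c,d},{a,c,f},{c,d,f}} {{e,f}}
  A123: {{a,c,d}} {{a,c,f}}
C dims 4,5,2; δ0: rk 2, SNF 1^2; δ1: rk 2, SNF 1^2
Ȟ^0 = (4 − 2) − 0 = 2, so Ȟ^0 ≅ Z^2
Ȟ^1 = (5 − 2) − 2 = 1, so Ȟ^1 ≅ Z
Ȟ^2 = (2 − 0) − 2 = 0, so Ȟ^2 ≅ 0


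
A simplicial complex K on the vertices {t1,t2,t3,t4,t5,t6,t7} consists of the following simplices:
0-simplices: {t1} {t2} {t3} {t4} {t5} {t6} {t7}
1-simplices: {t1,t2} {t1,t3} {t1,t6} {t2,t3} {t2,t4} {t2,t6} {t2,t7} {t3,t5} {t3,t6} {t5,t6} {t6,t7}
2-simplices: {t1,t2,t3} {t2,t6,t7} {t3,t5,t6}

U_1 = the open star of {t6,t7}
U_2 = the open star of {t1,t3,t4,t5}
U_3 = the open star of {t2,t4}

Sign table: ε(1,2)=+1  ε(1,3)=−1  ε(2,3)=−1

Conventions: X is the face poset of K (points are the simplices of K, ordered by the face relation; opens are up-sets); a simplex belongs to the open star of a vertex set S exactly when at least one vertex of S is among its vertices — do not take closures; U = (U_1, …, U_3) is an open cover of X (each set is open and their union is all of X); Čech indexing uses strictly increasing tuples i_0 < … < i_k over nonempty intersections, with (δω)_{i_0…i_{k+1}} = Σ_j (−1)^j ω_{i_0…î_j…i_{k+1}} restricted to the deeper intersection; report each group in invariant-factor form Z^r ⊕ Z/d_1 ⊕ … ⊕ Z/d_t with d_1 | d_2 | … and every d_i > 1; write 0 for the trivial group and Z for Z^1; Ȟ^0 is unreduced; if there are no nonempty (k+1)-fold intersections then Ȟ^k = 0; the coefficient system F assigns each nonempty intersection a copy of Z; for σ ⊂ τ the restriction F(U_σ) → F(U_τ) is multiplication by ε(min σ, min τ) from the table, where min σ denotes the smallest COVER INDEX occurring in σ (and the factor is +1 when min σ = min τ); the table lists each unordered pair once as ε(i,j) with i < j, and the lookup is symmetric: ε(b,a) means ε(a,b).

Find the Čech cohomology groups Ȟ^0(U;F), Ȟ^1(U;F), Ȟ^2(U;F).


Ȟ^0(U;F) ≅ Z,  Ȟ^1(U;F) ≅ Z,  Ȟ^2(U;F) ≅ 0

nonempty intersections:
  U1={{t6},{t7},{t1,t6},{t2,t6},{t2,t7},{t3,t6},{t5,t6},{t6,t7},{t2,t6,t7},{t3,t5,t6}} U2={{t1},{t3},{t4},{t5},{t1,t2},{t1,t3},{t1,t6},{t2,t3},{t2,t4},{t3,t5},{t3,t6},{t5,t6},{t1,t2,t3},{t3,t5,t6}} U3={{t2},{t4},{t1,t2},{t2,t3},{t2,t4},{t2,t6},{t2,t7},{t1,t2,t3},{t2,t6,t7}}
  U12={{t1,t6},{t3,t6},{t5,t6},{t3,t5,t6}} U13={{t2,t6},{t2,t7},{t2,t6,t7}} U23={{t4},{t1,t2},{t2,t3},{t2,t4},{t1,t2,t3}}
C dims 3,3; δ0: rk 2, SNF 1^2
Ȟ^0: (3−2)−0=1 ⇒ Z
Ȟ^1: (3−0)−2=1 ⇒ Z
Ȟ^2: (0−0)−0=0 ⇒ 0


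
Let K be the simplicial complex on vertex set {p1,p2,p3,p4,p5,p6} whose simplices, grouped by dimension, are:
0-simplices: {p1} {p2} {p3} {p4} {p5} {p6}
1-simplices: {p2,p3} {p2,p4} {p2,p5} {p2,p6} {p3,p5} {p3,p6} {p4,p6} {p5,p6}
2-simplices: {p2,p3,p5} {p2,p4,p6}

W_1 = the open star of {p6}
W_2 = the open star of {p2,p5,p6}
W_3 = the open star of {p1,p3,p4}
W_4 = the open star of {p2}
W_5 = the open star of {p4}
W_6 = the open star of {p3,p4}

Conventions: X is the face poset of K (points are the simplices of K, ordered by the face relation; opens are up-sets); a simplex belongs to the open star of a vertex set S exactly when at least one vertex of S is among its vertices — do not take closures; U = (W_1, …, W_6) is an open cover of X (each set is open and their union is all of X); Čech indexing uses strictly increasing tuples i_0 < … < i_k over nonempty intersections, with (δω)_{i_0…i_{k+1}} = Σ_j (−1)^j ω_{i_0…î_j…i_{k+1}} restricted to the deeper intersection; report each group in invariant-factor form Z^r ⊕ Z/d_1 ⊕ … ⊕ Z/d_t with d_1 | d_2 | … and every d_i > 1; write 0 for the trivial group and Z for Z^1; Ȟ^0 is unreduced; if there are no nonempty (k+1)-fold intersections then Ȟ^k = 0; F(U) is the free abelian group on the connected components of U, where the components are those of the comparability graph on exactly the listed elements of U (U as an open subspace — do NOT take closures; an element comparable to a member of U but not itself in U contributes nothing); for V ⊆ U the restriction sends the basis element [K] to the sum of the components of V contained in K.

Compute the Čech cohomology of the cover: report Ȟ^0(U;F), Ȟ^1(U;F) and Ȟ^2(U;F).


Ȟ^0 = Z^2,  Ȟ^1 = Z,  Ȟ^2 = 0

nonempty intersections:
  W1={{p6},{p2,p6},{p3,p6},{p4,p6},{p5,p6},{p2,p4,p6}} W2={{p2},{p5},{p6},{p2,p3},{p2,p4},{p2,p5},{p2,p6},{p3,p5},{p3,p6},{p4,p6},{p5,p6},{p2,p3,p5},{p2,p4,p6}} W3={{p1},{p3},{p4},{p2,p3},{p2,p4},{p3,p5},{p3,p6},{p4,p6},{p2,p3,p5},{p2,p4,p6}} W4={{p2},{p2,p3},{p2,p4},{p2,p5},{p2,p6},{p2,p3,p5},{p2,p4,p6}} W5={{p4},{p2,p4},{p4,p6},{p2,p4,p6}} W6={{p3},{p4},{p2,p3},{p2,p4},{p3,p5},{p3,p6},{p4,p6},{p2,p3,p5},{p2,p4,p6}}
  W12={{p6},{p2,p6},{p3,p6},{p4,p6},{p5,p6},{p2,p4,p6}} W13={{p3,p6},{p4,p6},{p2,p4,p6}} W14={{p2,p6},{p2,p4,p6}} W15={{p4,p6},{p2,p4,p6}} W16={{p3,p6},{p4,p6},{p2,p4,p6}} W23={{p2,p3},{p2,p4},{p3,p5},{p3,p6},{p4,p6},{p2,p3,p5},{p2,p4,p6}} W24={{p2},{p2,p3},{p2,p4},{p2,p5},{p2,p6},{p2,p3,p5},{p2,p4,p6}} W25={{p2,p4},{p4,p6},{p2,p4,p6}} W26={{p2,p3},{p2,p4},{p3,p5},{p3,p6},{p4,p6},{p2,p3,p5},{p2,p4,p6}} W34={{p2,p3},{p2,p4},{p2,p3,p5},{p2,p4,p6}} W35={{p4},{p2,p4},{p4,p6},{p2,p4,p6}} W36={{p3},{p4},{p2,p3},{p2,p4},{p3,p5},{p3,p6},{p4,p6},{p2,p3,p5},{p2,p4,p6}} W45={{p2,p4},{p2,p4,p6}} W46={{p2,p3},{p2,p4},{p2,p3,p5},{p2,p4,p6}} W56={{p4},{p2,p4},{p4,p6},{p2,p4,p6}}
  W123={{p3,p6},{p4,p6},{p2,p4,p6}} W124={{p2,p6},{p2,p4,p6}} W125={{p4,p6},{p2,p4,p6}} W126={{p3,p6},{p4,p6},{p2,p4,p6}} W134={{p2,p4,p6}} W135={{p4,p6},{p2,p4,p6}} W136={{p3,p6},{p4,p6},{p2,p4,p6}} W145={{p2,p4,p6}} W146={{p2,p4,p6}} W156={{p4,p6},{p2,p4,p6}} W234={{p2,p3},{p2,p4},{p2,p3,p5},{p2,p4,p6}} W235={{p2,p4},{p4,p6},{p2,p4,p6}} W236={{p2,p3},{p2,p4},{p3,p5},{p3,p6},{p4,p6},{p2,p3,p5},{p2,p4,p6}} W245={{p2,p4},{p2,p4,p6}} W246={{p2,p3},{p2,p4},{p2,p3,p5},{p2,p4,p6}} W256={{p2,p4},{p4,p6},{p2,p4,p6}} W345={{p2,p4},{p2,p4,p6}} W346={{p2,p3},{p2,p4},{p2,p3,p5},{p2,p4,p6}} W356={{p4},{p2,p4},{p4,p6},{p2,p4,p6}} W456={{p2,p4},{p2,p4,p6}}
  W1234={{p2,p4,p6}} W1235={{p4,p6},{p2,p4,p6}} W1236={{p3,p6},{p4,p6},{p2,p4,p6}} W1245={{p2,p4,p6}} W1246={{p2,p4,p6}} W1256={{p4,p6},{p2,p4,p6}} W1345={{p2,p4,p6}} W1346={{p2,p4,p6}} W1356={{p4,p6},{p2,p4,p6}} W1456={{p2,p4,p6}} W2345={{p2,p4},{p2,p4,p6}} W2346={{p2,p3},{p2,p4},{p2,p3,p5},{p2,p4,p6}} W2356={{p2,p4},{p4,p6},{p2,p4,p6}} W2456={{p2,p4},{p2,p4,p6}} W3456={{p2,p4},{p2,p4,p6}}
  W12345={{p2,p4,p6}} W12346={{p2,p4,p6}} W12356={{p4,p6},{p2,p4,p6}} W12456={{p2,p4,p6}} W13456={{p2,p4,p6}} W23456={{p2,p4},{p2,p4,p6}}
  W123456={{p2,p4,p6}}
components per intersection:
  W1: {{p6},{p2,p6},{p3,p6},{p4,p6},{p5,p6},{p2,p4,p6}}
  W2: {{p2},{p5},{p6},{p2,p3},{p2,p4},{p2,p5},{p2,p6},{p3,p5},{p3,p6},{p4,p6},{p5,p6},{p2,p3,p5},{p2,p4,p6}}
  W3: {{p1}} {{p3},{p2,p3},{p3,p5},{p3,p6},{p2,p3,p5}} {{p4},{p2,p4},{p4,p6},{p2,p4,p6}}
  W4: {{p2},{p2,p3},{p2,p4},{p2,p5},{p2,p6},{p2,p3,p5},{p2,p4,p6}}
  W5: {{p4},{p2,p4},{p4,p6},{p2,p4,p6}}
  W6: {{p3},{p2,p3},{p3,p5},{p3,p6},{p2,p3,p5}} {{p4},{p2,p4},{p4,p6},{p2,p4,p6}}
  W12: {{p6},{p2,p6},{p3,p6},{p4,p6},{p5,p6},{p2,p4,p6}}
  W13: {{p3,p6}} {{p4,p6},{p2,p4,p6}}
  W14: {{p2,p6},{p2,p4,p6}}
  W15: {{p4,p6},{p2,p4,p6}}
  W16: {{p3,p6}} {{p4,p6},{p2,p4,p6}}
  W23: {{p2,p3},{p3,p5},{p2,p3,p5}} {{p2,p4},{p4,p6},{p2,p4,p6}} {{p3,p6}}
  W24: {{p2},{p2,p3},{p2,p4},{p2,p5},{p2,p6},{p2,p3,p5},{p2,p4,p6}}
  W25: {{p2,p4},{p4,p6},{p2,p4,p6}}
  W26: {{p2,p3},{p3,p5},{p2,p3,p5}} {{p2,p4},{p4,p6},{p2,p4,p6}} {{p3,p6}}
  W34: {{p2,p3},{p2,p3,p5}} {{p2,p4},{p2,p4,p6}}
  W35: {{p4},{p2,p4},{p4,p6},{p2,p4,p6}}
  W36: {{p3},{p2,p3},{p3,p5},{p3,p6},{p2,p3,p5}} {{p4},{p2,p4},{p4,p6},{p2,p4,p6}}
  W45: {{p2,p4},{p2,p4,p6}}
  W46: {{p2,p3},{p2,p3,p5}} {{p2,p4},{p2,p4,p6}}
  W56: {{p4},{p2,p4},{p4,p6},{p2,p4,p6}}
  W123: {{p3,p6}} {{p4,p6},{p2,p4,p6}}
  W124: {{p2,p6},{p2,p4,p6}}
  W125: {{p4,p6},{p2,p4,p6}}
  W126: {{p3,p6}} {{p4,p6},{p2,p4,p6}}
  W134: {{p2,p4,p6}}
  W135: {{p4,p6},{p2,p4,p6}}
  W136: {{p3,p6}} {{p4,p6},{p2,p4,p6}}
  W145: {{p2,p4,p6}}
  W146: {{p2,p4,p6}}
  W156: {{p4,p6},{p2,p4,p6}}
  W234: {{p2,p3},{p2,p3,p5}} {{p2,p4},{p2,p4,p6}}
  W235: {{p2,p4},{p4,p6},{p2,p4,p6}}
  W236: {{p2,p3},{p3,p5},{p2,p3,p5}} {{p2,p4},{p4,p6},{p2,p4,p6}} {{p3,p6}}
  W245: {{p2,p4},{p2,p4,p6}}
  W246: {{p2,p3},{p2,p3,p5}} {{p2,p4},{p2,p4,p6}}
  W256: {{p2,p4},{p4,p6},{p2,p4,p6}}
  W345: {{p2,p4},{p2,p4,p6}}
  W346: {{p2,p3},{p2,p3,p5}} {{p2,p4},{p2,p4,p6}}
  W356: {{p4},{p2,p4},{p4,p6},{p2,p4,p6}}
  W456: {{p2,p4},{p2,p4,p6}}
  W1234: {{p2,p4,p6}}
  W1235: {{p4,p6},{p2,p4,p6}}
  W1236: {{p3,p6}} {{p4,p6},{p2,p4,p6}}
  W1245: {{p2,p4,p6}}
  W1246: {{p2,p4,p6}}
  W1256: {{p4,p6},{p2,p4,p6}}
  W1345: {{p2,p4,p6}}
  W1346: {{p2,p4,p6}}
  W1356: {{p4,p6},{p2,p4,p6}}
  W1456: {{p2,p4,p6}}
  W2345: {{p2,p4},{p2,p4,p6}}
  W2346: {{p2,p3},{p2,p3,p5}} {{p2,p4},{p2,p4,p6}}
  W2356: {{p2,p4},{p4,p6},{p2,p4,p6}}
  W2456: {{p2,p4},{p2,p4,p6}}
  W3456: {{p2,p4},{p2,p4,p6}}
  W12345: {{p2,p4,p6}}
  W12346: {{p2,p4,p6}}
  W12356: {{p4,p6},{p2,p4,p6}}
  W12456: {{p2,p4,p6}}
  W13456: {{p2,p4,p6}}
  W23456: {{p2,p4},{p2,p4,p6}}
  W123456: {{p2,p4,p6}}
C dims 9,24,28,17; δ0: rk 7, SNF 1^7; δ1: rk 16, SNF 1^16; δ2: rk 12, SNF 1^12
Ȟ^0: (9−7)−0=2 ⇒ Z^2
Ȟ^1: (24−16)−7=1 ⇒ Z
Ȟ^2: (28−12)−16=0 ⇒ 0


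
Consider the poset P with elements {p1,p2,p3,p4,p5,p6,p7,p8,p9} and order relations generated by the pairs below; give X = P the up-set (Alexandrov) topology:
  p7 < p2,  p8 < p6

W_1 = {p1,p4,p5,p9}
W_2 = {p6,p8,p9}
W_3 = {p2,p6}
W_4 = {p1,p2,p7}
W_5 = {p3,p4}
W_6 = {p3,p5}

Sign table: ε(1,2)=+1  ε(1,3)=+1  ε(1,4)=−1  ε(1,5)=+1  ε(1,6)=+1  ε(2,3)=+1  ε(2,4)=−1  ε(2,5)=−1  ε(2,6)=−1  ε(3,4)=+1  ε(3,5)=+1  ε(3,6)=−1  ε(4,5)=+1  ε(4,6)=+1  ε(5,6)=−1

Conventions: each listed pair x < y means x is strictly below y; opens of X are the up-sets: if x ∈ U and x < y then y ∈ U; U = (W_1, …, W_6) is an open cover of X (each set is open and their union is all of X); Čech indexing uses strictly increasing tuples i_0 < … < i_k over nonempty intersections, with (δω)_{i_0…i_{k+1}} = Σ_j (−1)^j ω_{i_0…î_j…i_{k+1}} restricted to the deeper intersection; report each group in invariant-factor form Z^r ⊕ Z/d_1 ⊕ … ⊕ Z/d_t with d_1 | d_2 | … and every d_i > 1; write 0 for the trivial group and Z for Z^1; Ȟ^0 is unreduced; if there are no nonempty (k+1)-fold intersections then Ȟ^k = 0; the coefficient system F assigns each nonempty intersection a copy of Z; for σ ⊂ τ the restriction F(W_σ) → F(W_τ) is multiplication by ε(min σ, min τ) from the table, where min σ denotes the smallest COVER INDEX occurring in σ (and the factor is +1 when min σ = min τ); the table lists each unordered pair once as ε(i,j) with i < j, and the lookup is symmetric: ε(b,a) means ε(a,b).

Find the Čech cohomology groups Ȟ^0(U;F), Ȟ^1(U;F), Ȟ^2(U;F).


cover nerve:
  W12={p9} W14={p1} W15={p4} W16={p5} W23={p6} W34={p2} W56={p3}
C dims 6,7; δ0: rk 6, SNF 1^5·2
Ȟ^0: (6−6)−0=0 ⇒ 0
Ȟ^1: (7−0)−6=1 plus torsion [2] ⇒ Z ⊕ Z/2
Ȟ^2: (0−0)−0=0 ⇒ 0

Ȟ^0 = 0; Ȟ^1 = Z ⊕ Z/2; Ȟ^2 = 0


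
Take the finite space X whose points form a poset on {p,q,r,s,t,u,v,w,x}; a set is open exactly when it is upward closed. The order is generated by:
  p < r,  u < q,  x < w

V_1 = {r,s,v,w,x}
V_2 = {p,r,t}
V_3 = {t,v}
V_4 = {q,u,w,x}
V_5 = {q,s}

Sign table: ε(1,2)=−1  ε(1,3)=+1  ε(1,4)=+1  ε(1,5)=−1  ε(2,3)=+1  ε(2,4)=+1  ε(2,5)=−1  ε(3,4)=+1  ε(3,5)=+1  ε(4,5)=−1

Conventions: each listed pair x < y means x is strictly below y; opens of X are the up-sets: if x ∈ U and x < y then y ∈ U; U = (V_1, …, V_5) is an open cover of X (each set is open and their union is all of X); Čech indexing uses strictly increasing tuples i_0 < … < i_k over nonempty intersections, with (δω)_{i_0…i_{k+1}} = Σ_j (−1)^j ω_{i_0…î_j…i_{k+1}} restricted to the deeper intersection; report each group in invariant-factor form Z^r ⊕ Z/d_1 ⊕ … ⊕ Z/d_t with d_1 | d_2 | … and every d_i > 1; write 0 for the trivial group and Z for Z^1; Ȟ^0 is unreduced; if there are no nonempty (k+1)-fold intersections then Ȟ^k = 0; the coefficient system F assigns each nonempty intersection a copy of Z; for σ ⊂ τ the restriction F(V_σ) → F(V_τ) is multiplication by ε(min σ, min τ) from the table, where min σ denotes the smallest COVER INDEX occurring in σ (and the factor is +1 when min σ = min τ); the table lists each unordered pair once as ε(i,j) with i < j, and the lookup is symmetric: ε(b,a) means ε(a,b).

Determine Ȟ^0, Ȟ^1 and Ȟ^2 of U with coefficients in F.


Ȟ^0 = 0; Ȟ^1 = Z ⊕ Z/2; Ȟ^2 = 0

cover nerve:
  V12={r} V13={v} V14={w,x} V15={s} V23={t} V45={q}
C dims 5,6; δ0: rk 5, SNF 1^4·2
Ȟ^0: (5−5)−0=0 ⇒ 0
Ȟ^1: (6−0)−5=1 plus torsion [2] ⇒ Z ⊕ Z/2
Ȟ^2: (0−0)−0=0 ⇒ 0


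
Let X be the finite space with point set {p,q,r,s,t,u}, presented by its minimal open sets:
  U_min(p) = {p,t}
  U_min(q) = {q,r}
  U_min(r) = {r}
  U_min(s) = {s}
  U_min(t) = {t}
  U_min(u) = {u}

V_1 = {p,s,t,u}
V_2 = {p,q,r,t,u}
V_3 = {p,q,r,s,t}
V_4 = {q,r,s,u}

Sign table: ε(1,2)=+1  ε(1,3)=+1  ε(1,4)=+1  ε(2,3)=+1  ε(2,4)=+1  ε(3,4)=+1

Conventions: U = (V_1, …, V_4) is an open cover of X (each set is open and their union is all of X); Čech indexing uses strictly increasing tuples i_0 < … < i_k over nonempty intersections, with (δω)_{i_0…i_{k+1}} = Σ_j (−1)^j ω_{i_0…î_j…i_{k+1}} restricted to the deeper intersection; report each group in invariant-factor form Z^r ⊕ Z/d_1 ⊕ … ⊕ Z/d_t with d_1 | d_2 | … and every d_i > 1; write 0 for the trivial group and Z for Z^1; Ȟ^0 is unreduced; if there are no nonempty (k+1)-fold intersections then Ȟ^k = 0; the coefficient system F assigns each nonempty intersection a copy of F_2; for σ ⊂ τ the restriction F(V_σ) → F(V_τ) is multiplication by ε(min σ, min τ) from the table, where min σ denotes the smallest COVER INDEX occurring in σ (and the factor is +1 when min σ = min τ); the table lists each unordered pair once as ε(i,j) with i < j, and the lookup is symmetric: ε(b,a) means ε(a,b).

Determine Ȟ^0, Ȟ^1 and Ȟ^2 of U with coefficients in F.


Ȟ^0 = Z/2,  Ȟ^1 = 0,  Ȟ^2 = Z/2

intersection data:
  V12={p,t,u} V13={p,s,t} V14={s,u} V23={p,q,r,t} V24={q,r,u} V34={q,r,s}
  V123={p,t} V124={u} V134={s} V234={q,r}
C dims 4,6,4; δ0: rk_F2 3; δ1: rk_F2 3
Ȟ^0 = (4 − 3) − 0 = 1, so Ȟ^0 ≅ Z/2
Ȟ^1 = (6 − 3) − 3 = 0, so Ȟ^1 ≅ 0
Ȟ^2 = (4 − 0) − 3 = 1, so Ȟ^2 ≅ Z/2


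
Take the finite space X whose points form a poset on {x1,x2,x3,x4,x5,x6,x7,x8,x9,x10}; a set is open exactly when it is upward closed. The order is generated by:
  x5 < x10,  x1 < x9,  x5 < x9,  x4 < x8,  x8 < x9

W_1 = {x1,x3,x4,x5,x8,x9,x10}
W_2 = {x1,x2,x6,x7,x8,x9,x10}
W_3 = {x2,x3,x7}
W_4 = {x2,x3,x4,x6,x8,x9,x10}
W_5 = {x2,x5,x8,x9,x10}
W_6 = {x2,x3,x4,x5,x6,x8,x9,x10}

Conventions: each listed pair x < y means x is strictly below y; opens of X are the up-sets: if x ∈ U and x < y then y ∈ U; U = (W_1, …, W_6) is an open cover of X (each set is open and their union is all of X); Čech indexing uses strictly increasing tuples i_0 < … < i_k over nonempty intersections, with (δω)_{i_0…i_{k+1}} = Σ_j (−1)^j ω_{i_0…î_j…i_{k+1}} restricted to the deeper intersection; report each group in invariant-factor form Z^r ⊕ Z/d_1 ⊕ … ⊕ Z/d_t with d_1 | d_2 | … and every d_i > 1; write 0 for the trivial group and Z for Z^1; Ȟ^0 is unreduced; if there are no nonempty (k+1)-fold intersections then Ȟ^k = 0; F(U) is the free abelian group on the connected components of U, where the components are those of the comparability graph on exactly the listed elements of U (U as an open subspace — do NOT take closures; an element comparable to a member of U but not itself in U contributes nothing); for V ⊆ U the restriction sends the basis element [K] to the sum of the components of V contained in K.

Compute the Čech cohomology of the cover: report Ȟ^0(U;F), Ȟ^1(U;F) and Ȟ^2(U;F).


cover nerve:
  W12={x1,x8,x9,x10} W13={x3} W14={x3,x4,x8,x9,x10} W15={x5,x8,x9,x10} W16={x3,x4,x5,x8,x9,x10} W23={x2,x7} W24={x2,x6,x8,x9,x10} W25={x2,x8,x9,x10} W26={x2,x6,x8,x9,x10} W34={x2,x3} W35={x2} W36={x2,x3} W45={x2,x8,x9,x10} W46={x2,x3,x4,x6,x8,x9,x10} W56={x2,x5,x8,x9,x10}
  W124={x8,x9,x10} W125={x8,x9,x10} W126={x8,x9,x10} W134={x3} W136={x3} W145={x8,x9,x10} W146={x3,x4,x8,x9,x10} W156={x5,x8,x9,x10} W234={x2} W235={x2} W236={x2} W245={x2,x8,x9,x10} W246={x2,x6,x8,x9,x10} W256={x2,x8,x9,x10} W345={x2} W346={x2,x3} W356={x2} W456={x2,x8,x9,x10}
  W1245={x8,x9,x10} W1246={x8,x9,x10} W1256={x8,x9,x10} W1346={x3} W1456={x8,x9,x10} W2345={x2} W2346={x2} W2356={x2} W2456={x2,x8,x9,x10} W3456={x2}
  W12456={x8,x9,x10} W23456={x2}
components per intersection:
  W1: {x1,x4,x5,x8,x9,x10} {x3}
  W2: {x1,x8,x9} {x2} {x6} {x7} {x10}
  W3: {x2} {x3} {x7}
  W4: {x2} {x3} {x4,x8,x9} {x6} {x10}
  W5: {x2} {x5,x8,x9,x10}
  W6: {x2} {x3} {x4,x5,x8,x9,x10} {x6}
  W12: {x1,x8,x9} {x10}
  W13: {x3}
  W14: {x3} {x4,x8,x9} {x10}
  W15: {x5,x8,x9,x10}
  W16: {x3} {x4,x5,x8,x9,x10}
  W23: {x2} {x7}
  W24: {x2} {x6} {x8,x9} {x10}
  W25: {x2} {x8,x9} {x10}
  W26: {x2} {x6} {x8,x9} {x10}
  W34: {x2} {x3}
  W35: {x2}
  W36: {x2} {x3}
  W45: {x2} {x8,x9} {x10}
  W46: {x2} {x3} {x4,x8,x9} {x6} {x10}
  W56: {x2} {x5,x8,x9,x10}
  W124: {x8,x9} {x10}
  W125: {x8,x9} {x10}
  W126: {x8,x9} {x10}
  W134: {x3}
  W136: {x3}
  W145: {x8,x9} {x10}
  W146: {x3} {x4,x8,x9} {x10}
  W156: {x5,x8,x9,x10}
  W234: {x2}
  W235: {x2}
  W236: {x2}
  W245: {x2} {x8,x9} {x10}
  W246: {x2} {x6} {x8,x9} {x10}
  W256: {x2} {x8,x9} {x10}
  W345: {x2}
  W346: {x2} {x3}
  W356: {x2}
  W456: {x2} {x8,x9} {x10}
  W1245: {x8,x9} {x10}
  W1246: {x8,x9} {x10}
  W1256: {x8,x9} {x10}
  W1346: {x3}
  W1456: {x8,x9} {x10}
  W2345: {x2}
  W2346: {x2}
  W2356: {x2}
  W2456: {x2} {x8,x9} {x10}
  W3456: {x2}
  W12456: {x8,x9} {x10}
  W23456: {x2}
C dims 21,37,34,16; δ0: rk 16, SNF 1^16; δ1: rk 21, SNF 1^21; δ2: rk 13, SNF 1^13
Ȟ^0: (21−16)−0=5 ⇒ Z^5
Ȟ^1: (37−21)−16=0 ⇒ 0
Ȟ^2: (34−13)−21=0 ⇒ 0

Ȟ^0 ≅ Z^5, Ȟ^1 ≅ 0, Ȟ^2 ≅ 0


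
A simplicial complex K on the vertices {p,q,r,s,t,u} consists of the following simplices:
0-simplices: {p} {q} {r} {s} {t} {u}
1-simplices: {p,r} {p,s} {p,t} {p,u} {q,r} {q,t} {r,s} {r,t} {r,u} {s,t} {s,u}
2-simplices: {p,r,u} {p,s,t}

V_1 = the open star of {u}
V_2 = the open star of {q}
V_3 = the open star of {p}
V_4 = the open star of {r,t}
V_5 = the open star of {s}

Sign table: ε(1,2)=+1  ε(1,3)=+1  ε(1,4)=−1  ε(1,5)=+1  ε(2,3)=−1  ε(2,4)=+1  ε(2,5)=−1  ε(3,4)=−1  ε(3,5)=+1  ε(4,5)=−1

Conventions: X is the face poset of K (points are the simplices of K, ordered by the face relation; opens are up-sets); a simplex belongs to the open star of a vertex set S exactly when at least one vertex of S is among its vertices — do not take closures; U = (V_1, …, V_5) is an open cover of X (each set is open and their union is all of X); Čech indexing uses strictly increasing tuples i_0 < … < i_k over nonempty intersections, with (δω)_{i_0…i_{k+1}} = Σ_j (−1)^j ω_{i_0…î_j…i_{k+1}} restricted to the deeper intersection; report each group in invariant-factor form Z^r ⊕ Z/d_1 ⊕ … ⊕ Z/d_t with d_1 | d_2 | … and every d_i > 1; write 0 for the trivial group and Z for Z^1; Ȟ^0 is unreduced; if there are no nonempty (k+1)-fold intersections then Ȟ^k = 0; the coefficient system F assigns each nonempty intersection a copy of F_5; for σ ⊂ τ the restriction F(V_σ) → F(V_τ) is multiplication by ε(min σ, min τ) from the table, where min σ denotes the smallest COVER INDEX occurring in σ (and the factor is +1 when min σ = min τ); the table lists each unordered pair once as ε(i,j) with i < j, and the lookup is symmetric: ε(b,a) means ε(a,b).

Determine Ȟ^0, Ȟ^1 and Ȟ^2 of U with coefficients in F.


cover nerve:
  V1={{u},{p,u},{r,u},{s,u},{p,r,u}} V2={{q},{q,r},{q,t}} V3={{p},{p,r},{p,s},{p,t},{p,u},{p,r,u},{p,s,t}} V4={{r},{t},{p,r},{p,t},{q,r},{q,t},{r,s},{r,t},{r,u},{s,t},{p,r,u},{p,s,t}} V5={{s},{p,s},{r,s},{s,t},{s,u},{p,s,t}}
  V13={{p,u},{p,r,u}} V14={{r,u},{p,r,u}} V15={{s,u}} V24={{q,r},{q,t}} V34={{p,r},{p,t},{p,r,u},{p,s,t}} V35={{p,s},{p,s,t}} V45={{r,s},{s,t},{p,s,t}}
  V134={{p,r,u}} V345={{p,s,t}}
C dims 5,7,2; δ0: rk_F5 4; δ1: rk_F5 2
Ȟ^0: (5−4)−0=1 ⇒ Z/5
Ȟ^1: (7−2)−4=1 ⇒ Z/5
Ȟ^2: (2−0)−2=0 ⇒ 0

Ȟ^0 ≅ Z/5, Ȟ^1 ≅ Z/5 and Ȟ^2 ≅ 0
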